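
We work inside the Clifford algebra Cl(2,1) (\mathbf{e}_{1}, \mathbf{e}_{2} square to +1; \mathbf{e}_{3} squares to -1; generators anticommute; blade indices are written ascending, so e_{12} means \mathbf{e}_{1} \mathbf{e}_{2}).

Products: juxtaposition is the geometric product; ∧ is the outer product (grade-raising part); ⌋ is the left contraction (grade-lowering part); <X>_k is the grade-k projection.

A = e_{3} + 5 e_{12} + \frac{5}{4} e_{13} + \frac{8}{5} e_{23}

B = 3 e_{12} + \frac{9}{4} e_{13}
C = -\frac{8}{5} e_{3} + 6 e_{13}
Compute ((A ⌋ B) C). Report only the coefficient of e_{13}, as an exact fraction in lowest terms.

step 1: -\frac{195}{16} + \frac{9}{4} e_{1}
step 2: 33 e_{3} - \frac{3069}{40} e_{13}
Answer: -\frac{3069}{40}


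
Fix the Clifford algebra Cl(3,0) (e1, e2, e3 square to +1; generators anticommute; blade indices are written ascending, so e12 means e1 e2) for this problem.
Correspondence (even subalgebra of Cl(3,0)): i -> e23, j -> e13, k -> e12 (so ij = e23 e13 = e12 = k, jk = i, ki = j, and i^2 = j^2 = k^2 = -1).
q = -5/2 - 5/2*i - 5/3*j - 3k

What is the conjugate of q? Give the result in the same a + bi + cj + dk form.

In blades: q = -5/2 - 3*e12 - 5/3*e13 - 5/2*e23.
Quaternion conjugation is reversion on the even subalgebra: the scalar is fixed and every grade-2 blade flips sign, giving -5/2 + 3*e12 + 5/3*e13 + 5/2*e23; translating back:
Answer: -5/2 + 5/2*i + 5/3*j + 3k


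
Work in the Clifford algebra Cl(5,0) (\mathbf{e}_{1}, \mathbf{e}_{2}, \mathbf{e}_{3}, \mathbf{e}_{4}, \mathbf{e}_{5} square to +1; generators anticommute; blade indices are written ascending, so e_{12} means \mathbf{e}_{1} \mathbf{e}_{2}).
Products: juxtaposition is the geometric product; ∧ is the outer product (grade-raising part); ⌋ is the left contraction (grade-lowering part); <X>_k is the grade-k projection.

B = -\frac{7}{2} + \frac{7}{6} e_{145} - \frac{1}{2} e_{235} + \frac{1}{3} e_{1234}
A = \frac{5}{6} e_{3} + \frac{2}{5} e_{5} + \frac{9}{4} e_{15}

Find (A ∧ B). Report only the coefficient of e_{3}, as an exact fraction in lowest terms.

step 1: -\frac{35}{12} e_{3} - \frac{7}{5} e_{5} - \frac{63}{8} e_{15} - \frac{35}{36} e_{1345} + \frac{2}{15} e_{12345}
Answer: -\frac{35}{12}


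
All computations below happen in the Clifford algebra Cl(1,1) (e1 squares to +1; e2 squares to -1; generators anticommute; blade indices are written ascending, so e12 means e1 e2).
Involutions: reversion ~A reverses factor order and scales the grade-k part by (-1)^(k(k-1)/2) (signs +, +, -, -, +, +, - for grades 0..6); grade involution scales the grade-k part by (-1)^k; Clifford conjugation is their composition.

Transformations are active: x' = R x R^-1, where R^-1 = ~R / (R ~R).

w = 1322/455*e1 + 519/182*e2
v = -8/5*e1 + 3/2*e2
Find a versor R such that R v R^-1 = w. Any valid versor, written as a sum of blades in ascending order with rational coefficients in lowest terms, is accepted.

Key observation: q(v) = q(w) = 31/100 (sandwiches preserve the norm), so R = v + w = 594/455*e1 + 396/91*e2 works whenever it is invertible — the component of v along it is kept and (v - w)/2 reverses, sending v to w.
Answer: 594/455*e1 + 396/91*e2


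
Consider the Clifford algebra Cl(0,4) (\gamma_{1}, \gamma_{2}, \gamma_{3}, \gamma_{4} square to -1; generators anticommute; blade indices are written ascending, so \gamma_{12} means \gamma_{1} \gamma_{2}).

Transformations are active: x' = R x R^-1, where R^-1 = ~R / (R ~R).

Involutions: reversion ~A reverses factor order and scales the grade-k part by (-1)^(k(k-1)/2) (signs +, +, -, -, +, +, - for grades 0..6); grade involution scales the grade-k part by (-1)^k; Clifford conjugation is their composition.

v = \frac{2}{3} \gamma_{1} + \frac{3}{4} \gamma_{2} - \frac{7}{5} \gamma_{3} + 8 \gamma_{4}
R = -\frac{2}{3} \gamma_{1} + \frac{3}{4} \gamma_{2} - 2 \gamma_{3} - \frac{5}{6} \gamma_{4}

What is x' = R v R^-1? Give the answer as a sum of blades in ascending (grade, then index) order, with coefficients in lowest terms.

~R = -\frac{2}{3} \gamma_{1} + \frac{3}{4} \gamma_{2} - 2 \gamma_{3} - \frac{5}{6} \gamma_{4}, and R ~R = -\frac{821}{144}, so R^-1 = ~R / (-\frac{821}{144}).
R v = \frac{2699}{720} - \gamma_{12} + \frac{34}{15} \gamma_{13} - \frac{43}{9} \gamma_{14} + \frac{9}{20} \gamma_{23} + \frac{53}{8} \gamma_{24} - \frac{103}{6} \gamma_{34}
Answer: \frac{862}{4105} \gamma_{1} - \frac{28509}{16420} \gamma_{2} + \frac{16543}{4105} \gamma_{3} - \frac{17005}{2463} \gamma_{4}


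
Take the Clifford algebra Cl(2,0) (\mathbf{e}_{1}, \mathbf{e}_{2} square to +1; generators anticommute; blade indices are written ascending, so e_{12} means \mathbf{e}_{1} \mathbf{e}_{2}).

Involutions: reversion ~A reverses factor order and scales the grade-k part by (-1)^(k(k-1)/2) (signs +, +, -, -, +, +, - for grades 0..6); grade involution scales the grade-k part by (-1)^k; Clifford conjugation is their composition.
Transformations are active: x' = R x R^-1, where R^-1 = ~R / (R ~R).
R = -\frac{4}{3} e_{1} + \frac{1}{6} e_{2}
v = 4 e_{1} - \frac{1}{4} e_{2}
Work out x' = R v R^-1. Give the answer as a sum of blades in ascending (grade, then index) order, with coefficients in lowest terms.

~R = -\frac{4}{3} e_{1} + \frac{1}{6} e_{2}, and R ~R = \frac{65}{36}, so R^-1 = ~R / (\frac{65}{36}).
R v = -\frac{43}{8} - \frac{1}{3} e_{12}
Answer: \frac{256}{65} e_{1} - \frac{193}{260} e_{2}


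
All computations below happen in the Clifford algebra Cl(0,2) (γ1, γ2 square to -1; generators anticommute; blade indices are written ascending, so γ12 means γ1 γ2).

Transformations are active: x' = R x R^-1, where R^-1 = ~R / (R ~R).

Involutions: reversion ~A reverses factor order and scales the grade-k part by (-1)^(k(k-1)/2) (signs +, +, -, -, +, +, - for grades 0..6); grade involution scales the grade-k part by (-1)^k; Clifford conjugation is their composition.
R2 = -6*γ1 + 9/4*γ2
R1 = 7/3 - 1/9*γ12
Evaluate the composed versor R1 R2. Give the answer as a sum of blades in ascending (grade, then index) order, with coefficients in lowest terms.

Distribute over the terms of R1 (each basis-blade product reordered to ascending indices, repeated generators contracted through their squares):
(7/3) R2 = -14*γ1 + 21/4*γ2
(-1/9*γ12) R2 = 1/4*γ1 + 2/3*γ2
Summing the partial products and collecting blades:
Answer: -55/4*γ1 + 71/12*γ2


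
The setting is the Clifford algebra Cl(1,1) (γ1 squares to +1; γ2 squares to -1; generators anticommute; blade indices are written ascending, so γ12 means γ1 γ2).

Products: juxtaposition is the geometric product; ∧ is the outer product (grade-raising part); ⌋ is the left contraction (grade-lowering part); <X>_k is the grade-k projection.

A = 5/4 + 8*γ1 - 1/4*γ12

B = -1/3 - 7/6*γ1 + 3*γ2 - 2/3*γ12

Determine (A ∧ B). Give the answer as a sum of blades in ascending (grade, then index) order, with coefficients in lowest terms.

step 1: -5/12 - 33/8*γ1 + 15/4*γ2 + 93/4*γ12
Answer: -5/12 - 33/8*γ1 + 15/4*γ2 + 93/4*γ12


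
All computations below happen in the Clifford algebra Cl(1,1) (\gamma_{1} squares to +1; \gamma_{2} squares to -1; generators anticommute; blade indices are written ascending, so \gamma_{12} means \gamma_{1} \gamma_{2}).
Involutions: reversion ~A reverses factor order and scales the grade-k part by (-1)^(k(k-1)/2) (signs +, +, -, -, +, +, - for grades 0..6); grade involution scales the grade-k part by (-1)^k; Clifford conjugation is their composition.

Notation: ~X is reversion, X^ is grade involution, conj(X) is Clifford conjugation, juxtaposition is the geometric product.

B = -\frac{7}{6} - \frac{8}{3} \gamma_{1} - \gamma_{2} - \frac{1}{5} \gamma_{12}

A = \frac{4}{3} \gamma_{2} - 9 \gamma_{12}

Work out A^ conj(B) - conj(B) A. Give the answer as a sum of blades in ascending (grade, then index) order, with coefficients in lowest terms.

first term: -\frac{7}{15} + \frac{131}{15} \gamma_{1} + \frac{230}{9} \gamma_{2} + \frac{253}{18} \gamma_{12}
second term: -\frac{47}{15} - \frac{139}{15} \gamma_{1} - \frac{230}{9} \gamma_{2} + \frac{253}{18} \gamma_{12}
Answer: \frac{8}{3} + 18 \gamma_{1} + \frac{460}{9} \gamma_{2}


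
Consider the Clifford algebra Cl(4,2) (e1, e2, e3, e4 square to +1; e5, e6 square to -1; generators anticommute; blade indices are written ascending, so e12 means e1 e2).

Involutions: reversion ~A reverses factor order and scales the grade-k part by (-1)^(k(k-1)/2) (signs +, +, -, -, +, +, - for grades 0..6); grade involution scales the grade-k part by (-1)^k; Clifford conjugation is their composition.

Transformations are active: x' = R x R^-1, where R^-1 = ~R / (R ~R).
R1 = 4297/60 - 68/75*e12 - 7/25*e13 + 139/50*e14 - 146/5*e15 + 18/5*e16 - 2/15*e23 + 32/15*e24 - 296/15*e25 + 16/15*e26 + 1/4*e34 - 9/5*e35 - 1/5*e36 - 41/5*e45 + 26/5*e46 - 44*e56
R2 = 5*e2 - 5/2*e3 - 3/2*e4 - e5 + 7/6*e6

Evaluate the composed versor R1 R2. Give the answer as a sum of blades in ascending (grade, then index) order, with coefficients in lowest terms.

Distribute over the terms of R2 (each basis-blade product reordered to ascending indices, repeated generators contracted through their squares):
R1 (5*e2) = -68/15*e1 + 4297/12*e2 + 2/3*e3 - 32/3*e4 + 296/3*e5 - 16/3*e6 + 7/5*e123 - 139/10*e124 + 146*e125 - 18*e126 + 5/4*e234 - 9*e235 - e236 - 41*e245 + 26*e246 - 220*e256
R1 (-5/2*e3) = 7/10*e1 + 1/3*e2 - 4297/24*e3 + 5/8*e4 - 9/2*e5 - 1/2*e6 + 34/15*e123 + 139/20*e134 - 73*e135 + 9*e136 + 16/3*e234 - 148/3*e235 + 8/3*e236 + 41/2*e345 - 13*e346 + 110*e356
R1 (-3/2*e4) = -417/100*e1 - 16/5*e2 - 3/8*e3 - 4297/40*e4 - 123/10*e5 + 39/5*e6 + 34/25*e124 + 21/50*e134 - 219/5*e145 + 27/5*e146 + 1/5*e234 - 148/5*e245 + 8/5*e246 - 27/10*e345 - 3/10*e346 + 66*e456
R1 (-e5) = -146/5*e1 - 296/15*e2 - 9/5*e3 - 41/5*e4 - 4297/60*e5 + 44*e6 + 68/75*e125 + 7/25*e135 - 139/50*e145 + 18/5*e156 + 2/15*e235 - 32/15*e245 + 16/15*e256 - 1/4*e345 - 1/5*e356 + 26/5*e456
R1 (7/6*e6) = -21/5*e1 - 56/45*e2 + 7/30*e3 - 91/15*e4 + 154/3*e5 + 30079/360*e6 - 238/225*e126 - 49/150*e136 + 973/300*e146 - 511/15*e156 - 7/45*e236 + 112/45*e246 - 1036/45*e256 + 7/24*e346 - 21/10*e356 - 287/30*e456
Summing the partial products and collecting blades:
Answer: -12421/300*e1 + 60163/180*e2 - 10819/60*e3 - 1976/15*e4 + 739/12*e5 + 46627/360*e6 + 11/3*e123 - 627/50*e124 + 11018/75*e125 - 4288/225*e126 + 737/100*e134 - 1818/25*e135 + 1301/150*e136 - 2329/50*e145 + 2593/300*e146 - 457/15*e156 + 407/60*e234 - 291/5*e235 + 68/45*e236 - 1091/15*e245 + 1354/45*e246 - 10888/45*e256 + 351/20*e345 - 1561/120*e346 + 1077/10*e356 + 1849/30*e456


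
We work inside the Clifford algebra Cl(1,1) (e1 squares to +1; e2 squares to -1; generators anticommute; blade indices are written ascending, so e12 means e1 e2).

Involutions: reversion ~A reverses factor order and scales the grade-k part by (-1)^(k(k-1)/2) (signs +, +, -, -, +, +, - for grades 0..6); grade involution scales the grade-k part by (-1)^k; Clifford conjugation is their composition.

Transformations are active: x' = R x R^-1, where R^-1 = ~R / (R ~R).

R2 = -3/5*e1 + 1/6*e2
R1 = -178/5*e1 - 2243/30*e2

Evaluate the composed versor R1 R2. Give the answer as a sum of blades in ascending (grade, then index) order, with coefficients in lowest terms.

Distribute over the terms of R1 (each basis-blade product reordered to ascending indices, repeated generators contracted through their squares):
(-178/5*e1) R2 = 534/25 - 89/15*e12
(-2243/30*e2) R2 = 2243/180 - 2243/50*e12
Summing the partial products and collecting blades:
Answer: 30439/900 - 7619/150*e12


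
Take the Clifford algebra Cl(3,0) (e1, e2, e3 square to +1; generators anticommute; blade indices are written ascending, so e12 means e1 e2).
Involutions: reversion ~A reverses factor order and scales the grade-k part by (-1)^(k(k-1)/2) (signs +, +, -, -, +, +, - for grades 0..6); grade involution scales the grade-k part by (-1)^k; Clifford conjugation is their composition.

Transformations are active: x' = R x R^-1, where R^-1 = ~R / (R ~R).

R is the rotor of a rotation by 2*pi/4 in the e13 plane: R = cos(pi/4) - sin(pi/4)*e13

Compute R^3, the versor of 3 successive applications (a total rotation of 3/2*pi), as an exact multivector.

Rotor phase runs at HALF the rotation angle; powers of one rotor simply add phase, so after 3 steps in e13 the phase is 3*pi/4 = 3*pi/4 and R^3 = cos(3*pi/4) - sin(3*pi/4)*e13.
cos(3*pi/4) = -sqrt(2)/2 and sin(3*pi/4) = sqrt(2)/2, so R^3 = -sqrt(2)/2 - sqrt(2)/2*e13. The net rotation is 3/2*pi; the rotor keeps the half-angle phase exactly.
Answer: -sqrt(2)/2 - sqrt(2)/2*e13


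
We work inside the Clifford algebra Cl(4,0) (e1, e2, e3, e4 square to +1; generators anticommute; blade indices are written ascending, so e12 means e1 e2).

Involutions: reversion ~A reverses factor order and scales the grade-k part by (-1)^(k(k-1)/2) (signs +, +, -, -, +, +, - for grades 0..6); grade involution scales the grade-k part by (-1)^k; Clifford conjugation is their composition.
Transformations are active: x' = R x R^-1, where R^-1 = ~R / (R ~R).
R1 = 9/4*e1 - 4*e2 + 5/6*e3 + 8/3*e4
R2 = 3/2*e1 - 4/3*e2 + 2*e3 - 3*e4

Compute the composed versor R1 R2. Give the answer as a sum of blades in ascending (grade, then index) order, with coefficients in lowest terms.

Distribute over the terms of R1 (each basis-blade product reordered to ascending indices, repeated generators contracted through their squares):
(9/4*e1) R2 = 27/8 - 3*e12 + 9/2*e13 - 27/4*e14
(-4*e2) R2 = 16/3 + 6*e12 - 8*e23 + 12*e24
(5/6*e3) R2 = 5/3 - 5/4*e13 + 10/9*e23 - 5/2*e34
(8/3*e4) R2 = -8 - 4*e14 + 32/9*e24 - 16/3*e34
Summing the partial products and collecting blades:
Answer: 19/8 + 3*e12 + 13/4*e13 - 43/4*e14 - 62/9*e23 + 140/9*e24 - 47/6*e34


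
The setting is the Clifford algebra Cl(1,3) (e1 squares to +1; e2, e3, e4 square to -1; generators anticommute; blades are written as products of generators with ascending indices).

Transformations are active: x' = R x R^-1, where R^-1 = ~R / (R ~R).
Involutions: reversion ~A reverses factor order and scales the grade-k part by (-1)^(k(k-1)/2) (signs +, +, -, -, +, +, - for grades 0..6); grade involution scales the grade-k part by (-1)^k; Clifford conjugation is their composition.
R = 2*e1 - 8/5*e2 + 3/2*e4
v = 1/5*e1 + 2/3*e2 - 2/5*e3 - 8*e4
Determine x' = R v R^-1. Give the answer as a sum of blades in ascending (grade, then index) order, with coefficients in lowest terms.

~R = 2*e1 - 8/5*e2 + 3/2*e4, and R ~R = -81/100, so R^-1 = ~R / (-81/100).
R v = 202/15 + 124/75*e1 e2 - 4/5*e1 e3 - 163/10*e1 e4 + 16/25*e2 e3 + 59/5*e2 e4 + 3/5*e3 e4
Answer: -81043/1215*e1 + 12766/243*e2 + 2/5*e3 - 3392/81*e4


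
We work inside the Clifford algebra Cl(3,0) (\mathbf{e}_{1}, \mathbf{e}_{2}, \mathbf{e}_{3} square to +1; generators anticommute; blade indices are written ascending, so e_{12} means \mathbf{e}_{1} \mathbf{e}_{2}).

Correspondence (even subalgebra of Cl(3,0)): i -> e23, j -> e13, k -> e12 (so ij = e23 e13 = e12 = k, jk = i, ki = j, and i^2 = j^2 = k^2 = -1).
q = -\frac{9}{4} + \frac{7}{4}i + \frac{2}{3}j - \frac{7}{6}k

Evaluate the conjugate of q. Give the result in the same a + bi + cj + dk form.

In blades: q = -\frac{9}{4} - \frac{7}{6} e_{12} + \frac{2}{3} e_{13} + \frac{7}{4} e_{23}.
Quaternion conjugation is reversion on the even subalgebra: the scalar is fixed and every grade-2 blade flips sign, giving -\frac{9}{4} + \frac{7}{6} e_{12} - \frac{2}{3} e_{13} - \frac{7}{4} e_{23}; translating back:
Answer: -\frac{9}{4} - \frac{7}{4}i - \frac{2}{3}j + \frac{7}{6}k


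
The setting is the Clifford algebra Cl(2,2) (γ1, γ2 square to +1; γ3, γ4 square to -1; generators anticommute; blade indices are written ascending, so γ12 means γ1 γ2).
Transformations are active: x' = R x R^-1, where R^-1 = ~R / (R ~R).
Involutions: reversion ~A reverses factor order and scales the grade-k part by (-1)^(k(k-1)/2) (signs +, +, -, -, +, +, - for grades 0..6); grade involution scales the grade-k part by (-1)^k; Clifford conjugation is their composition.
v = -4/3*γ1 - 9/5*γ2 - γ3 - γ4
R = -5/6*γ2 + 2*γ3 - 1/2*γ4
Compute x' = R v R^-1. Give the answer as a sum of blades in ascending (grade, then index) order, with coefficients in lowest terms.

~R = -5/6*γ2 + 2*γ3 - 1/2*γ4, and R ~R = -32/9, so R^-1 = ~R / (-32/9).
R v = 3 - 10/9*γ12 + 8/3*γ13 - 2/3*γ14 + 133/30*γ23 - 1/15*γ24 - 5/2*γ34
Answer: 4/3*γ1 + 513/160*γ2 - 19/8*γ3 + 59/32*γ4


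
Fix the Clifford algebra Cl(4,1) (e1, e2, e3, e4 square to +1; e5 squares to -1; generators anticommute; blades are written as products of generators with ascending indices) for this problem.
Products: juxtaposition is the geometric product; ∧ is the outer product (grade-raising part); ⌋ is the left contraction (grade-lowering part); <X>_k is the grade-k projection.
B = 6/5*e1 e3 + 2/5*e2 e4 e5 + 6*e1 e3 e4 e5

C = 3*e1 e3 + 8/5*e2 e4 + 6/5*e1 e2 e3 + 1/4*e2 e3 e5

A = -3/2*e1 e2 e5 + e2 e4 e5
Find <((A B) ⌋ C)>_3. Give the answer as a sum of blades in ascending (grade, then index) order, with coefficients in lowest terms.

step 1: 2/5 + 3/5*e1 e4 - 6*e1 e2 e3 + 9*e2 e3 e4 + 9/5*e2 e3 e5 - 6/5*e1 e2 e3 e4 e5
step 2: 153/20 + 6/5*e1 e3 + 16/25*e2 e4 + 12/25*e1 e2 e3 + 1/10*e2 e3 e5
step 3: 12/25*e1 e2 e3 + 1/10*e2 e3 e5
Answer: 12/25*e1 e2 e3 + 1/10*e2 e3 e5


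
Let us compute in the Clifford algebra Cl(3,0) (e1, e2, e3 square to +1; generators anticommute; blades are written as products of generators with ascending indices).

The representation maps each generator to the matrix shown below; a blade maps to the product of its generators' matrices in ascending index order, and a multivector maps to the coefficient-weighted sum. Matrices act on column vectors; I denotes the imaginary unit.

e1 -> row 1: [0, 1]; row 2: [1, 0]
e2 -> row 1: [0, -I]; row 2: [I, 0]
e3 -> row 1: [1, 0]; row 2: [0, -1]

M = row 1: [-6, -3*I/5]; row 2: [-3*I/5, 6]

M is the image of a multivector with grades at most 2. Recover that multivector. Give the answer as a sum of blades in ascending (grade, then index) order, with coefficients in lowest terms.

Method: 1, rho(e1), rho(e2), rho(e3) form a trace-orthogonal basis of the 2x2 complex matrices (tr(X Y) = 2 if X = Y, else 0), so M = m0*1 + m1*rho(e1) + m2*rho(e2) + m3*rho(e3) with m0 = tr(M)/2 = 0, m1 = tr(M rho(e1))/2 = -3*I/5, m2 = tr(M rho(e2))/2 = 0, m3 = tr(M rho(e3))/2 = -6.
Multiplying table entries, the bivector images are rho(e1 e2) = I*rho(e3), rho(e1 e3) = -I*rho(e2), rho(e2 e3) = I*rho(e1); with real blade coefficients the real parts of m0..m3 are the coefficients of 1, e1, e2, e3 and the imaginary parts give the bivectors (e2 e3: Im m1, e1 e3: -Im m2, e1 e2: Im m3).
Answer: -6*e3 - 3/5*e2 e3


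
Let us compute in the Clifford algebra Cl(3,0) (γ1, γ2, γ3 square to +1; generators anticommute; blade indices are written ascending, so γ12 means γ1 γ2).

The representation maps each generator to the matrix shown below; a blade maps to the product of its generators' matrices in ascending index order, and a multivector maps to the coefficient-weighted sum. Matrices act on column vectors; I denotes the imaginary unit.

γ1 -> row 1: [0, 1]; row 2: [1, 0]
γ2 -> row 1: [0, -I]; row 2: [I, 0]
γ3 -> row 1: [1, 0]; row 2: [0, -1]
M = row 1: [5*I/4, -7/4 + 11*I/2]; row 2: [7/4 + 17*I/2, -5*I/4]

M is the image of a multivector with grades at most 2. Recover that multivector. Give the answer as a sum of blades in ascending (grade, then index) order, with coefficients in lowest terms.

Method: 1, rho(γ1), rho(γ2), rho(γ3) form a trace-orthogonal basis of the 2x2 complex matrices (tr(X Y) = 2 if X = Y, else 0), so M = m0*1 + m1*rho(γ1) + m2*rho(γ2) + m3*rho(γ3) with m0 = tr(M)/2 = 0, m1 = tr(M rho(γ1))/2 = 7*I, m2 = tr(M rho(γ2))/2 = 3/2 - 7*I/4, m3 = tr(M rho(γ3))/2 = 5*I/4.
Multiplying table entries, the bivector images are rho(γ12) = I*rho(γ3), rho(γ13) = -I*rho(γ2), rho(γ23) = I*rho(γ1); with real blade coefficients the real parts of m0..m3 are the coefficients of 1, γ1, γ2, γ3 and the imaginary parts give the bivectors (γ23: Im m1, γ13: -Im m2, γ12: Im m3).
Answer: 3/2*γ2 + 5/4*γ12 + 7/4*γ13 + 7*γ23


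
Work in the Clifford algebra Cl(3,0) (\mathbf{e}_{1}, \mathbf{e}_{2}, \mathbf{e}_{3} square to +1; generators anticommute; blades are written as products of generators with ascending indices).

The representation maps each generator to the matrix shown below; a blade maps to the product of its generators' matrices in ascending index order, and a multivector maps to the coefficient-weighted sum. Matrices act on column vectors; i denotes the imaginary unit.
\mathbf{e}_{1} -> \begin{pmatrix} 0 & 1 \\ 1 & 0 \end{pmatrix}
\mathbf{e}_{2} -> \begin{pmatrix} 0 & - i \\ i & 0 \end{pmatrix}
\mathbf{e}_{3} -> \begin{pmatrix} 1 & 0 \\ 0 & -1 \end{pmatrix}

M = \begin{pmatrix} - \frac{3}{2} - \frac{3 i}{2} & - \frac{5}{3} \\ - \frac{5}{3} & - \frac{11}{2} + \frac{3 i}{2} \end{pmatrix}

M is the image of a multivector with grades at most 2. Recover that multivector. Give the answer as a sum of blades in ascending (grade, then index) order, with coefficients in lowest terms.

Method: 1, rho(e_{1}), rho(e_{2}), rho(e_{3}) form a trace-orthogonal basis of the 2x2 complex matrices (tr(X Y) = 2 if X = Y, else 0), so M = m0*1 + m1*rho(e_{1}) + m2*rho(e_{2}) + m3*rho(e_{3}) with m0 = tr(M)/2 = - \frac{7}{2}, m1 = tr(M rho(e_{1}))/2 = - \frac{5}{3}, m2 = tr(M rho(e_{2}))/2 = 0, m3 = tr(M rho(e_{3}))/2 = 2 - \frac{3 i}{2}.
Multiplying table entries, the bivector images are rho(e_{1} e_{2}) = i*rho(e_{3}), rho(e_{1} e_{3}) = -i*rho(e_{2}), rho(e_{2} e_{3}) = i*rho(e_{1}); with real blade coefficients the real parts of m0..m3 are the coefficients of 1, e_{1}, e_{2}, e_{3} and the imaginary parts give the bivectors (e_{2} e_{3}: Im m1, e_{1} e_{3}: -Im m2, e_{1} e_{2}: Im m3).
Answer: -\frac{7}{2} - \frac{5}{3} e_{1} + 2 e_{3} - \frac{3}{2} e_{1} e_{2}


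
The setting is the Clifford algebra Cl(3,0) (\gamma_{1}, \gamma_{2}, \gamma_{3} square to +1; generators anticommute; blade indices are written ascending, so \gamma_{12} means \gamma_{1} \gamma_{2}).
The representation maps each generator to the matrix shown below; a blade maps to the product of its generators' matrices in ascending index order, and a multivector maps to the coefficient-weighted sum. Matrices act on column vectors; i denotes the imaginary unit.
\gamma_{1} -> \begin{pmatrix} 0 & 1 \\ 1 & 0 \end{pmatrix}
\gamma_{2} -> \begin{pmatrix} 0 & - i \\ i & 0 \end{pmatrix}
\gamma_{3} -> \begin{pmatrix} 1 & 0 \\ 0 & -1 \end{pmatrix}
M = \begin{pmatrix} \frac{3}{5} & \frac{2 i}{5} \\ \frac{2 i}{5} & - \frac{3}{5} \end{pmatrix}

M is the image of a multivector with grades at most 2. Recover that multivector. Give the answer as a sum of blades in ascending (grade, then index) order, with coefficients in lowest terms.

Method: 1, rho(\gamma_{1}), rho(\gamma_{2}), rho(\gamma_{3}) form a trace-orthogonal basis of the 2x2 complex matrices (tr(X Y) = 2 if X = Y, else 0), so M = m0*1 + m1*rho(\gamma_{1}) + m2*rho(\gamma_{2}) + m3*rho(\gamma_{3}) with m0 = tr(M)/2 = 0, m1 = tr(M rho(\gamma_{1}))/2 = \frac{2 i}{5}, m2 = tr(M rho(\gamma_{2}))/2 = 0, m3 = tr(M rho(\gamma_{3}))/2 = \frac{3}{5}.
Multiplying table entries, the bivector images are rho(\gamma_{12}) = i*rho(\gamma_{3}), rho(\gamma_{13}) = -i*rho(\gamma_{2}), rho(\gamma_{23}) = i*rho(\gamma_{1}); with real blade coefficients the real parts of m0..m3 are the coefficients of 1, \gamma_{1}, \gamma_{2}, \gamma_{3} and the imaginary parts give the bivectors (\gamma_{23}: Im m1, \gamma_{13}: -Im m2, \gamma_{12}: Im m3).
Answer: \frac{3}{5} \gamma_{3} + \frac{2}{5} \gamma_{23}


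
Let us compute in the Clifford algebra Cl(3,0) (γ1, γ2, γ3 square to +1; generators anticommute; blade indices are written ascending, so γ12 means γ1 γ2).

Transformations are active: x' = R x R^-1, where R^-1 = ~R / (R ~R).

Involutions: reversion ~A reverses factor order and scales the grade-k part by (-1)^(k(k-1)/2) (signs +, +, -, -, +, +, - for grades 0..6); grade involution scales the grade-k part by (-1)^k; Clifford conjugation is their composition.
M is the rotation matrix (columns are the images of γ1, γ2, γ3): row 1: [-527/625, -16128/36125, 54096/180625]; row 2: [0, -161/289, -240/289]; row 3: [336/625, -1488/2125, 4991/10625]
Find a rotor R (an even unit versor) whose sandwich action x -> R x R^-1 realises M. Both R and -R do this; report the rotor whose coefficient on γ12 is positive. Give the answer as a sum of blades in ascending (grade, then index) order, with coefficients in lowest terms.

Method: write R = a + b12*γ12 + b13*γ13 + b23*γ23 with a^2 + b12^2 + b13^2 + b23^2 = 1 (so R^-1 = ~R). Expanding the columns R e_j ~R gives tr M = 4a^2 - 1 and, from the antisymmetric part, M21 - M12 = -4a*b12, M13 - M31 = 4a*b13, M32 - M23 = -4a*b23.
Here tr M = -168081/180625, so a^2 = (1 + tr M)/4 = 3136/180625 and a = ±56/425. Taking a = 56/425: M21 - M12 = 16128/36125, M13 - M31 = -43008/180625, M32 - M23 = 4704/36125, giving b12 = -72/85, b13 = -192/425, b23 = -21/85, i.e. R = 56/425 - 72/85*γ12 - 192/425*γ13 - 21/85*γ23.
Its γ12 coefficient is negative, so report the other preimage -R.
Answer: -56/425 + 72/85*γ12 + 192/425*γ13 + 21/85*γ23. Uniqueness: Spin(3) -> SO(3) maps R and -R to the same rotation of trace -168081/180625; fixing the sign of the γ12 coefficient removes the ambiguity.


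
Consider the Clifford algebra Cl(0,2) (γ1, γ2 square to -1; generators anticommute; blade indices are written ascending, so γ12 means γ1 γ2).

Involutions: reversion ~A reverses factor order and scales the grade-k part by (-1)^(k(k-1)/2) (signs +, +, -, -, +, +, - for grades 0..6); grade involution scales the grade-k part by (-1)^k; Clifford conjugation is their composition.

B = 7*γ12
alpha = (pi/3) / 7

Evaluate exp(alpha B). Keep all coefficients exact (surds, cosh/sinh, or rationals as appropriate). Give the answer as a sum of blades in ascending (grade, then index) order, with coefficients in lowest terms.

B^2 = (7)^2*(γ12)^2 = 49*(-1) = -49 (a basis 2-blade squares to minus the product of its generators' squares).
B^2 = -49 — the series telescopes trigonometrically here: l = 7, alpha*l = pi/3, so exp(alpha B) = cos(pi/3) + (sin(pi/3)/7)*B = 1/2 + (sqrt(3)/14)*B.
Answer: 1/2 + sqrt(3)/2*γ12


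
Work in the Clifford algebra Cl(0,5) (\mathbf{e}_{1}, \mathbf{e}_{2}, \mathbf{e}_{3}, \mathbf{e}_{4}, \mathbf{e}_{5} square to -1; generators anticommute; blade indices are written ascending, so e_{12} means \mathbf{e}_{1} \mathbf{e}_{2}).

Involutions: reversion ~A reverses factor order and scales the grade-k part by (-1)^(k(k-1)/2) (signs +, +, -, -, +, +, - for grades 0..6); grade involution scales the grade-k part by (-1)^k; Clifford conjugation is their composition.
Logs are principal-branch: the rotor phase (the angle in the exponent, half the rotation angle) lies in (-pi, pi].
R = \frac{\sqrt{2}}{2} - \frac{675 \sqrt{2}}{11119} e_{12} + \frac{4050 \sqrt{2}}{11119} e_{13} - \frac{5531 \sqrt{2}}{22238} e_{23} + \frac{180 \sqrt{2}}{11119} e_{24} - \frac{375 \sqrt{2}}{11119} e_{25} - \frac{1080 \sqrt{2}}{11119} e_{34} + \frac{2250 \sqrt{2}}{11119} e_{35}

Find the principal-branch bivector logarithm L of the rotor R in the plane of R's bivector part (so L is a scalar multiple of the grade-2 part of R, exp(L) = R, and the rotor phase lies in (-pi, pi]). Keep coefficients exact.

The scalar part of R is \frac{\sqrt{2}}{2}, and that scalar determines the rotor phase on the principal branch; recovering the unit plane as bivector-part over sine of the phase gives L = phase * plane.
Concretely: cos(phase) = \frac{\sqrt{2}}{2} gives phase = ±\frac{\pi}{4}, and since phase/sin(phase) is even the sign is immaterial: L = (phase/sin(phase)) * <R>_2 = (\frac{\sqrt{2} \pi}{4}) * <R>_2.
Answer: - \frac{675 \pi}{22238} e_{12} + \frac{2025 \pi}{11119} e_{13} - \frac{5531 \pi}{44476} e_{23} + \frac{90 \pi}{11119} e_{24} - \frac{375 \pi}{22238} e_{25} - \frac{540 \pi}{11119} e_{34} + \frac{1125 \pi}{11119} e_{35}


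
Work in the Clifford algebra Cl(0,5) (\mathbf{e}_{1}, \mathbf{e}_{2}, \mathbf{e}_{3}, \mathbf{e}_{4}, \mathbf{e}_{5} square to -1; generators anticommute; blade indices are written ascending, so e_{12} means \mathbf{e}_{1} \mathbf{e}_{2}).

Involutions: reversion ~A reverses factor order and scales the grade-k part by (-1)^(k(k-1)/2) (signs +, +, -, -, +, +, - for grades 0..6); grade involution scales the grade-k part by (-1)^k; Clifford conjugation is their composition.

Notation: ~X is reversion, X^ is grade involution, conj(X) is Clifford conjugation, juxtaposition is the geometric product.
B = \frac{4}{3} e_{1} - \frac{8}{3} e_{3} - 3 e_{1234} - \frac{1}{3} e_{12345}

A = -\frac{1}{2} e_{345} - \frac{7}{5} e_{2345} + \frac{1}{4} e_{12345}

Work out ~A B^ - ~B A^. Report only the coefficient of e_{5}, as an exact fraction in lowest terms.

first term: -\frac{1}{12} - \frac{7}{15} e_{1} - \frac{3}{4} e_{5} + \frac{1}{6} e_{12} - \frac{21}{5} e_{15} - \frac{4}{3} e_{45} + \frac{3}{2} e_{125} + \frac{56}{15} e_{245} - \frac{2}{3} e_{1245} + \frac{2}{3} e_{1345} + \frac{1}{3} e_{2345} + \frac{28}{15} e_{12345}
second term: -\frac{1}{12} + \frac{7}{15} e_{1} + \frac{3}{4} e_{5} - \frac{1}{6} e_{12} + \frac{21}{5} e_{15} + \frac{4}{3} e_{45} + \frac{3}{2} e_{125} + \frac{56}{15} e_{245} - \frac{2}{3} e_{1245} + \frac{2}{3} e_{1345} + \frac{1}{3} e_{2345} - \frac{28}{15} e_{12345}
Answer: -\frac{3}{2}


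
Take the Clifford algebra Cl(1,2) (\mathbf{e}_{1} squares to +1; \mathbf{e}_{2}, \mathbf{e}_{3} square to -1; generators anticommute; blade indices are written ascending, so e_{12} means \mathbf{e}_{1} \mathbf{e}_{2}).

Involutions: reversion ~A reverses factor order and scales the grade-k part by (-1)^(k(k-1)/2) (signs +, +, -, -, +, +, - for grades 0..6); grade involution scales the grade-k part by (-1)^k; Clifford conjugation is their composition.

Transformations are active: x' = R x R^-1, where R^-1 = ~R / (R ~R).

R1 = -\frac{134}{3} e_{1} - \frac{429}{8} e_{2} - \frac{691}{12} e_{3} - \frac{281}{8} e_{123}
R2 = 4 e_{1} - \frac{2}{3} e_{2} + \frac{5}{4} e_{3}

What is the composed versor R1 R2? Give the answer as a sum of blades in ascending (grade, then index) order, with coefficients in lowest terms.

Distribute over the terms of R2 (each basis-blade product reordered to ascending indices, repeated generators contracted through their squares):
R1 (4 e_{1}) = -\frac{536}{3} + \frac{429}{2} e_{12} + \frac{691}{3} e_{13} - \frac{281}{2} e_{23}
R1 (-\frac{2}{3} e_{2}) = -\frac{143}{4} + \frac{268}{9} e_{12} + \frac{281}{12} e_{13} - \frac{691}{18} e_{23}
R1 (\frac{5}{4} e_{3}) = \frac{3455}{48} + \frac{1405}{32} e_{12} - \frac{335}{6} e_{13} - \frac{2145}{32} e_{23}
Summing the partial products and collecting blades:
Answer: -\frac{2279}{16} + \frac{82997}{288} e_{12} + \frac{2375}{12} e_{13} - \frac{70825}{288} e_{23}


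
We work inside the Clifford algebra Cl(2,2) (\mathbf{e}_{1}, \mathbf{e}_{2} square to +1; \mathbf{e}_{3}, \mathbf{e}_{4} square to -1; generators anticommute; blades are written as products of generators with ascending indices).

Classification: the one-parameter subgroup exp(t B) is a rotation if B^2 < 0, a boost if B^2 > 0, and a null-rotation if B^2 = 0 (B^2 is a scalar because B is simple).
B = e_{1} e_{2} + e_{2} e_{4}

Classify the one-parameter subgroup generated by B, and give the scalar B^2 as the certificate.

B^2 term by term: the squares give (1)^2*(e_{1} e_{2})^2 + (1)^2*(e_{2} e_{4})^2 = 1*(-1) + 1*(+1) = 0 (each basis 2-blade squares to minus the product of its generators' squares); cross terms between blades sharing an index anticommute and cancel. So B^2 = 0.
Answer: null-rotation, certificate B^2 = 0. Key observation: B^2 = 0 is a conjugation invariant, so its sign decides the class regardless of the surface form of B.


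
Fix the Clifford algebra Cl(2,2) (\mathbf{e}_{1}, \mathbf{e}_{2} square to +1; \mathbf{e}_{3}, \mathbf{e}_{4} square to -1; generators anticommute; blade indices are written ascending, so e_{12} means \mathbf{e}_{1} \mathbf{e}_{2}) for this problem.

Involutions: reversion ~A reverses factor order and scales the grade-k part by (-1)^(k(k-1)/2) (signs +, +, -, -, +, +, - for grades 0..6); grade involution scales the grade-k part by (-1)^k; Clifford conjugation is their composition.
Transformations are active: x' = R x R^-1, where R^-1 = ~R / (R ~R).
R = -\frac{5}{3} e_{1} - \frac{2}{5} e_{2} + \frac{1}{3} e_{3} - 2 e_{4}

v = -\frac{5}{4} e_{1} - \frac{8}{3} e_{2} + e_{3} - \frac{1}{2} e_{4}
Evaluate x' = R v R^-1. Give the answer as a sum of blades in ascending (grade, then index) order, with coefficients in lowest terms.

~R = -\frac{5}{3} e_{1} - \frac{2}{5} e_{2} + \frac{1}{3} e_{3} - 2 e_{4}, and R ~R = -\frac{88}{75}, so R^-1 = ~R / (-\frac{88}{75}).
R v = \frac{109}{60} + \frac{71}{18} e_{12} - \frac{5}{4} e_{13} - \frac{5}{3} e_{14} + \frac{22}{45} e_{23} - \frac{77}{15} e_{24} + \frac{11}{6} e_{34}
Answer: \frac{3385}{528} e_{1} + \frac{1031}{264} e_{2} - \frac{1073}{528} e_{3} + \frac{589}{88} e_{4}


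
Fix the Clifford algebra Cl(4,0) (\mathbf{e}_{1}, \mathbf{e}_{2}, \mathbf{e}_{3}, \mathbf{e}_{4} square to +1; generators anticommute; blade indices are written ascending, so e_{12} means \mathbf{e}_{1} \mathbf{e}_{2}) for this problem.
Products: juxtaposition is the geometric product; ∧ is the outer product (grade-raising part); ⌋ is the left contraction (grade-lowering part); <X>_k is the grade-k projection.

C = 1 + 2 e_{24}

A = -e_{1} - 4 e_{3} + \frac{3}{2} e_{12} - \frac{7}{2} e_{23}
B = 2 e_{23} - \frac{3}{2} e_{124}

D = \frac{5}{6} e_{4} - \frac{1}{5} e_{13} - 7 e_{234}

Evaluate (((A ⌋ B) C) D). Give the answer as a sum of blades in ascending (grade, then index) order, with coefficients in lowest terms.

step 1: 7 + 8 e_{2} + \frac{9}{4} e_{4} + \frac{3}{2} e_{24}
step 2: 4 + \frac{7}{2} e_{2} + \frac{73}{4} e_{4} + \frac{31}{2} e_{24}
step 3: \frac{365}{24} + \frac{155}{12} e_{2} - \frac{217}{2} e_{3} + \frac{10}{3} e_{4} - \frac{4}{5} e_{13} - \frac{511}{4} e_{23} + \frac{35}{12} e_{24} - \frac{49}{2} e_{34} + \frac{7}{10} e_{123} - \frac{73}{20} e_{134} - 28 e_{234} + \frac{31}{10} e_{1234}
Answer: \frac{365}{24} + \frac{155}{12} e_{2} - \frac{217}{2} e_{3} + \frac{10}{3} e_{4} - \frac{4}{5} e_{13} - \frac{511}{4} e_{23} + \frac{35}{12} e_{24} - \frac{49}{2} e_{34} + \frac{7}{10} e_{123} - \frac{73}{20} e_{134} - 28 e_{234} + \frac{31}{10} e_{1234}


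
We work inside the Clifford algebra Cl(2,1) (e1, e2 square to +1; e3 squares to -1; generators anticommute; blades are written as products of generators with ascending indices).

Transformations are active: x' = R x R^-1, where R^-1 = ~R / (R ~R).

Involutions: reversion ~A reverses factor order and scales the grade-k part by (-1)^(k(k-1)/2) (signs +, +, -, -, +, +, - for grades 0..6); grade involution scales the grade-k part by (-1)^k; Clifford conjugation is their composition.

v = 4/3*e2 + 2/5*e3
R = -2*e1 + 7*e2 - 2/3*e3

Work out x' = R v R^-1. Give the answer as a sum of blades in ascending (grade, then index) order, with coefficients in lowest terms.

~R = -2*e1 + 7*e2 - 2/3*e3, and R ~R = 473/9, so R^-1 = ~R / (473/9).
R v = 48/5 - 8/3*e1 e2 - 4/5*e1 e3 + 166/45*e2 e3
Answer: -1728/2365*e1 + 8684/7095*e2 - 1522/2365*e3


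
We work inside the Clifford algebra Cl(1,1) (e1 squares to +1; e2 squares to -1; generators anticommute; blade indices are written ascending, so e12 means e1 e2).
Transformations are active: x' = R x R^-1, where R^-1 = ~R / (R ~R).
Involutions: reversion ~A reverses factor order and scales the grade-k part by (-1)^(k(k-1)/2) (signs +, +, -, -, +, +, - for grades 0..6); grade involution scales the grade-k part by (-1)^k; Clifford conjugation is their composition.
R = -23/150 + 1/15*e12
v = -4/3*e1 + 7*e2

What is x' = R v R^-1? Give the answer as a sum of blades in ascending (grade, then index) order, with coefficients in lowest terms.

~R = -23/150 - 1/15*e12, and R ~R = 143/7500, so R^-1 = ~R / (143/7500).
R v = -59/225*e1 - 443/450*e2
Answer: 7144/1287*e1 + 11369/1287*e2


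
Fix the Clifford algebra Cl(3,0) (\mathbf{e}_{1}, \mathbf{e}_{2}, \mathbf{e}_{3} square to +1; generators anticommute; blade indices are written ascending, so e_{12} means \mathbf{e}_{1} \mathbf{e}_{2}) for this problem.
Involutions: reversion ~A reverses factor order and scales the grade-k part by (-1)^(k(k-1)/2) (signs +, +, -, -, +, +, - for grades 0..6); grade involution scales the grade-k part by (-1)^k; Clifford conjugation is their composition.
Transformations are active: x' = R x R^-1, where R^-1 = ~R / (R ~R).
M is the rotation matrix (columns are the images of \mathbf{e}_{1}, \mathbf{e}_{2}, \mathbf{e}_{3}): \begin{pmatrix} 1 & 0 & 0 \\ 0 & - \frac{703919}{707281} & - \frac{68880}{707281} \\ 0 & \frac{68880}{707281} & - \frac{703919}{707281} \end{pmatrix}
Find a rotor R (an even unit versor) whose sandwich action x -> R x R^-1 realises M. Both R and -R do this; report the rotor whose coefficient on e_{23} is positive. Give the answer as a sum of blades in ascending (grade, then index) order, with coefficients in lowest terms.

Method: write R = a + b12*e_{12} + b13*e_{13} + b23*e_{23} with a^2 + b12^2 + b13^2 + b23^2 = 1 (so R^-1 = ~R). Expanding the columns R e_j ~R gives tr M = 4a^2 - 1 and, from the antisymmetric part, M21 - M12 = -4a*b12, M13 - M31 = 4a*b13, M32 - M23 = -4a*b23.
Here tr M = -\frac{700557}{707281}, so a^2 = (1 + tr M)/4 = \frac{1681}{707281} and a = ±\frac{41}{841}. Taking a = \frac{41}{841}: M21 - M12 = 0, M13 - M31 = 0, M32 - M23 = \frac{137760}{707281}, giving b12 = 0, b13 = 0, b23 = -\frac{840}{841}, i.e. R = \frac{41}{841} - \frac{840}{841} e_{23}.
Its e_{23} coefficient is negative, so report the other preimage -R.
Answer: -\frac{41}{841} + \frac{840}{841} e_{23}. Note: both R and -R realise this M (trace -\frac{700557}{707281}); the covering map identifies them, and the e_{23}-coefficient sign is the tie-breaker.


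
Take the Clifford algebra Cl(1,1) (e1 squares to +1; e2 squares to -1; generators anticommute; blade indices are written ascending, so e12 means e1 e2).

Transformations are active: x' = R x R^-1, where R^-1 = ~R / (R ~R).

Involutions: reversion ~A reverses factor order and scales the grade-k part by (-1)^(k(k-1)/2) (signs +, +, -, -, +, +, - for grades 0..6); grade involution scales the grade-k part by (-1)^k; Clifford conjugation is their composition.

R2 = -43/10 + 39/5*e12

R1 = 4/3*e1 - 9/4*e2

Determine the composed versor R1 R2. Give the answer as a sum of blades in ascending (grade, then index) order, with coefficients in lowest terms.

Distribute over the terms of R1 (each basis-blade product reordered to ascending indices, repeated generators contracted through their squares):
(4/3*e1) R2 = -86/15*e1 + 52/5*e2
(-9/4*e2) R2 = -351/20*e1 + 387/40*e2
Summing the partial products and collecting blades:
Answer: -1397/60*e1 + 803/40*e2


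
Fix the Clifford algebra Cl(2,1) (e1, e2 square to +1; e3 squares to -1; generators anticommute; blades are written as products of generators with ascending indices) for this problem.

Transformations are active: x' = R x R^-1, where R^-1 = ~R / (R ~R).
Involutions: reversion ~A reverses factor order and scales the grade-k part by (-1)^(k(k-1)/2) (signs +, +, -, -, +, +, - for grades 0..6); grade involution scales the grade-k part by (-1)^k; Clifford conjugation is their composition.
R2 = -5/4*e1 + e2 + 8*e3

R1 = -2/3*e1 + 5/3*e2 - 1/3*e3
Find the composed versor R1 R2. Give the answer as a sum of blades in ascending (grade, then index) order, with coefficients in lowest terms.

Distribute over the terms of R1 (each basis-blade product reordered to ascending indices, repeated generators contracted through their squares):
(-2/3*e1) R2 = 5/6 - 2/3*e1 e2 - 16/3*e1 e3
(5/3*e2) R2 = 5/3 + 25/12*e1 e2 + 40/3*e2 e3
(-1/3*e3) R2 = 8/3 - 5/12*e1 e3 + 1/3*e2 e3
Summing the partial products and collecting blades:
Answer: 31/6 + 17/12*e1 e2 - 23/4*e1 e3 + 41/3*e2 e3


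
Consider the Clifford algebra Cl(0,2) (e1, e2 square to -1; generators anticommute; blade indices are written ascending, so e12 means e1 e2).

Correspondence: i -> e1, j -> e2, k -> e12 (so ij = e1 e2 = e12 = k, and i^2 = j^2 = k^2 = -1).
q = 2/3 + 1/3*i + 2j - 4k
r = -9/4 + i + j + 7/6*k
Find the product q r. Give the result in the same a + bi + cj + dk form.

In blades: q = 2/3 + 1/3*e1 + 2*e2 - 4*e12, r = -9/4 + e1 + e2 + 7/6*e12.
Distribute q over r term by term (generator squares from the signature, products reordered to ascending indices): (2/3)*r = -3/2 + 2/3*e1 + 2/3*e2 + 7/9*e12; (1/3*e1)*r = -1/3 - 3/4*e1 - 7/18*e2 + 1/3*e12; (2*e2)*r = -2 + 7/3*e1 - 9/2*e2 - 2*e12; (-4*e12)*r = 14/3 + 4*e1 - 4*e2 + 9*e12.
Sum: 5/6 + 25/4*e1 - 74/9*e2 + 73/9*e12; translating back through the correspondence:
Answer: 5/6 + 25/4*i - 74/9*j + 73/9*k
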